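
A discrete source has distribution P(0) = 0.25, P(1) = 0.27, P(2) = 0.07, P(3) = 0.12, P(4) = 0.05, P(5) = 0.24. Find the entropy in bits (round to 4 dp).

H = −Σ pᵢ log₂ pᵢ.
−0.25·log₂(0.25) = 0.5000
−0.27·log₂(0.27) = 0.5100
−0.07·log₂(0.07) = 0.2686
−0.12·log₂(0.12) = 0.3671
−0.05·log₂(0.05) = 0.2161
−0.24·log₂(0.24) = 0.4941
Sum ≈ 2.3559 → 2.3559 bits.

2.3559 bits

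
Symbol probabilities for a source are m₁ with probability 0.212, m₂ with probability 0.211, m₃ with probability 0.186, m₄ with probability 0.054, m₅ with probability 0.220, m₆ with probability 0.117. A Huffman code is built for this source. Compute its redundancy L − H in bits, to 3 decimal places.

Entropy H = −Σ p log₂ p ≈ 2.4695 bits.
Huffman merges: 27/500+117/1000→171/1000; 171/1000+93/500→357/1000; 211/1000+53/250→423/1000; 11/50+357/1000→577/1000; 423/1000+577/1000→1. L = 316/125 ≈ 2.5280.
L − H = 2.5280 − 2.4695 = 0.058 bits.

0.058 bits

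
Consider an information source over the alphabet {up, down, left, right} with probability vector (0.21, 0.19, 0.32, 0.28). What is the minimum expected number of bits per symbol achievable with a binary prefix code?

2 bits/symbol

Repeatedly combine the two least-probable nodes; the expected code length is the sum of the merged weights.
merge 19/100 + 21/100 → 2/5
merge 7/25 + 8/25 → 3/5
merge 2/5 + 3/5 → 1
L = 2/5 + 3/5 + 1 = 2 bits/symbol.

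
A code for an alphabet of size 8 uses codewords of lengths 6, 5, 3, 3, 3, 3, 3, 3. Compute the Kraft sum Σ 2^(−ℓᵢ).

With common denominator 2^6 = 64: Σ 2^(−ℓᵢ) = 1/64 + 2/64 + 8/64 + 8/64 + 8/64 + 8/64 + 8/64 + 8/64 = 51/64 = 0.796875.

0.796875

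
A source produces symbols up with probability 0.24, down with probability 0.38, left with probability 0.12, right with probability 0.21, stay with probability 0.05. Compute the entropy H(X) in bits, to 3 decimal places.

2.081 bits

H = −Σ pᵢ log₂ pᵢ.
−0.24·log₂(0.24) = 0.4941
−0.38·log₂(0.38) = 0.5305
−0.12·log₂(0.12) = 0.3671
−0.21·log₂(0.21) = 0.4728
−0.05·log₂(0.05) = 0.2161
Sum ≈ 2.0806 → 2.081 bits.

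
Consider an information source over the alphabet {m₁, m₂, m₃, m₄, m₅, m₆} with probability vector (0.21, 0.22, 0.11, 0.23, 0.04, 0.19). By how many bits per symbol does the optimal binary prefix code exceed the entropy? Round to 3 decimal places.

0.058 bits

Entropy H = −Σ p log₂ p ≈ 2.4323 bits.
Huffman merges: 1/25+11/100→3/20; 3/20+19/100→17/50; 21/100+11/50→43/100; 23/100+17/50→57/100; 43/100+57/100→1. L = 249/100 ≈ 2.4900.
L − H = 2.4900 − 2.4323 = 0.058 bits.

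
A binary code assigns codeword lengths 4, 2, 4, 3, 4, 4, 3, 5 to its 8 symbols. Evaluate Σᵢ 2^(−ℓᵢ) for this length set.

With common denominator 2^5 = 32: Σ 2^(−ℓᵢ) = 2/32 + 8/32 + 2/32 + 4/32 + 2/32 + 2/32 + 4/32 + 1/32 = 25/32 = 0.78125.

0.78125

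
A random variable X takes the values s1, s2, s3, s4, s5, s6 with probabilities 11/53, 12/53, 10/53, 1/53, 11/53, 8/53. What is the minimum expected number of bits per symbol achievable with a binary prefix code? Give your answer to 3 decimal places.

Repeatedly combine the two least-probable nodes; the expected code length is the sum of the merged weights.
merge 1/53 + 8/53 → 9/53
merge 9/53 + 10/53 → 19/53
merge 11/53 + 11/53 → 22/53
merge 12/53 + 19/53 → 31/53
merge 22/53 + 31/53 → 1
L = 9/53 + 19/53 + 22/53 + 31/53 + 1 = 134/53 ≈ 2.528 bits/symbol.

2.528 bits/symbol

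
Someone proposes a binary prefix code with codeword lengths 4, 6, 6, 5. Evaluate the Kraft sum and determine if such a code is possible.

With common denominator 2^6 = 64: Σ 2^(−ℓᵢ) = 4/64 + 1/64 + 1/64 + 2/64 = 8/64 = 0.125.
Kraft's inequality requires Σ ≤ 1; here Σ = 0.125 ≤ 1, so such a prefix code exists.

0.125; yes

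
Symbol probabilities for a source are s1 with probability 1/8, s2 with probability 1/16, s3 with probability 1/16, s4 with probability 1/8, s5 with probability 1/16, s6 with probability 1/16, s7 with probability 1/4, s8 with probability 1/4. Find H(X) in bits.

Each probability is a power of 1/2, so log₂(1/p) is an integer.
H = Σ p·log₂(1/p) = 1/8·3 + 1/16·4 + 1/16·4 + 1/8·3 + 1/16·4 + 1/16·4 + 1/4·2 + 1/4·2 = 2.75 bits.

2.75 bits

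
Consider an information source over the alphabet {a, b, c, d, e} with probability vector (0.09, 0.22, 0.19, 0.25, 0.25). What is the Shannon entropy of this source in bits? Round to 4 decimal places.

2.2485 bits

H = −Σ pᵢ log₂ pᵢ.
−0.09·log₂(0.09) = 0.3127
−0.22·log₂(0.22) = 0.4806
−0.19·log₂(0.19) = 0.4552
−0.25·log₂(0.25) = 0.5000
−0.25·log₂(0.25) = 0.5000
Sum ≈ 2.2485 → 2.2485 bits.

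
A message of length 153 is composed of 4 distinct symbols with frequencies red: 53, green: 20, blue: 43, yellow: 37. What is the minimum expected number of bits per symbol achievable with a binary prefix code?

2 bits/symbol

Probabilities are the counts divided by 153.
Repeatedly combine the two least-probable nodes; the expected code length is the sum of the merged weights.
merge 20/153 + 37/153 → 19/51
merge 43/153 + 53/153 → 32/51
merge 19/51 + 32/51 → 1
L = 19/51 + 32/51 + 1 = 2 bits/symbol.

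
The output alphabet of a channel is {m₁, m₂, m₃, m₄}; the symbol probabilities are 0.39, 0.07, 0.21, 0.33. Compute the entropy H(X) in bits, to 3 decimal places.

1.799 bits

H = −Σ pᵢ log₂ pᵢ.
−0.39·log₂(0.39) = 0.5298
−0.07·log₂(0.07) = 0.2686
−0.21·log₂(0.21) = 0.4728
−0.33·log₂(0.33) = 0.5278
Sum ≈ 1.7990 → 1.799 bits.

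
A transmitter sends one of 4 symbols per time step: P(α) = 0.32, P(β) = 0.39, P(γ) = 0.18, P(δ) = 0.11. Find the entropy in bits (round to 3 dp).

H = −Σ pᵢ log₂ pᵢ.
−0.32·log₂(0.32) = 0.5260
−0.39·log₂(0.39) = 0.5298
−0.18·log₂(0.18) = 0.4453
−0.11·log₂(0.11) = 0.3503
Sum ≈ 1.8514 → 1.851 bits.

1.851 bits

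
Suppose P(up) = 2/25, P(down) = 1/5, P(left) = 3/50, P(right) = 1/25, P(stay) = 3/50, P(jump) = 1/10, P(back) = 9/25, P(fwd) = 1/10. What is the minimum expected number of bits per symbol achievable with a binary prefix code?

2.68 bits/symbol

Repeatedly combine the two least-probable nodes; the expected code length is the sum of the merged weights.
merge 1/25 + 3/50 → 1/10
merge 3/50 + 2/25 → 7/50
merge 1/10 + 1/10 → 1/5
merge 1/10 + 7/50 → 6/25
merge 1/5 + 1/5 → 2/5
merge 6/25 + 9/25 → 3/5
merge 2/5 + 3/5 → 1
L = 1/10 + 7/50 + 1/5 + 6/25 + 2/5 + 3/5 + 1 = 67/25 = 2.68 bits/symbol.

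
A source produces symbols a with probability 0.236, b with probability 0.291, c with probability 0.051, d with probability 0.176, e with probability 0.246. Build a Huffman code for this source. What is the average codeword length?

Repeatedly combine the two least-probable nodes; the expected code length is the sum of the merged weights.
merge 51/1000 + 22/125 → 227/1000
merge 227/1000 + 59/250 → 463/1000
merge 123/500 + 291/1000 → 537/1000
merge 463/1000 + 537/1000 → 1
L = 227/1000 + 463/1000 + 537/1000 + 1 = 2227/1000 = 2.227 bits/symbol.

2.227 bits/symbol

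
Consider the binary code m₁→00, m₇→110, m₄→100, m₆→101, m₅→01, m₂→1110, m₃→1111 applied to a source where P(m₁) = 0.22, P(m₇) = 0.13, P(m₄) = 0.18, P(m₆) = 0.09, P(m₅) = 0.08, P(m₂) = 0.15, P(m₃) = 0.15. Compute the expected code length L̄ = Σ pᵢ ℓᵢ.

3 bits/symbol

L̄ = Σ pᵢ·ℓᵢ = 0.22·2 + 0.13·3 + 0.18·3 + 0.09·3 + 0.08·2 + 0.15·4 + 0.15·4 = 3 bits/symbol.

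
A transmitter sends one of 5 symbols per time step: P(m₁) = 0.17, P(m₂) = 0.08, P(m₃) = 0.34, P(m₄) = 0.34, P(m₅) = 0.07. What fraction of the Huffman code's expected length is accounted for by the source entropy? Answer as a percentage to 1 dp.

Entropy H = −Σ p log₂ p ≈ 2.0530 bits.
Huffman merges: 7/100+2/25→3/20; 3/20+17/100→8/25; 8/25+17/50→33/50; 17/50+33/50→1. L = 213/100 ≈ 2.1300.
Efficiency = H/L = 2.0530/2.1300 = 96.4%.

96.4%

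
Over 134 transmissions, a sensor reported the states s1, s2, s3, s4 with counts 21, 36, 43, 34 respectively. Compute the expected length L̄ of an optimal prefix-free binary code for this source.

Probabilities are the counts divided by 134.
Repeatedly combine the two least-probable nodes; the expected code length is the sum of the merged weights.
merge 21/134 + 17/67 → 55/134
merge 18/67 + 43/134 → 79/134
merge 55/134 + 79/134 → 1
L = 55/134 + 79/134 + 1 = 2 bits/symbol.

2 bits/symbol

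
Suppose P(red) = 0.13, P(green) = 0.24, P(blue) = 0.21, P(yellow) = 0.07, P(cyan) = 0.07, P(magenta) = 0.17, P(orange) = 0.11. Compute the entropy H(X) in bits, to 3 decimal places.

H = −Σ pᵢ log₂ pᵢ.
−0.13·log₂(0.13) = 0.3826
−0.24·log₂(0.24) = 0.4941
−0.21·log₂(0.21) = 0.4728
−0.07·log₂(0.07) = 0.2686
−0.07·log₂(0.07) = 0.2686
−0.17·log₂(0.17) = 0.4346
−0.11·log₂(0.11) = 0.3503
Sum ≈ 2.6716 → 2.672 bits.

2.672 bits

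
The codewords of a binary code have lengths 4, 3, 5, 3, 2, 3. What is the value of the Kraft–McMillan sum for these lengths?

With common denominator 2^5 = 32: Σ 2^(−ℓᵢ) = 2/32 + 4/32 + 1/32 + 4/32 + 8/32 + 4/32 = 23/32 = 0.71875.

0.71875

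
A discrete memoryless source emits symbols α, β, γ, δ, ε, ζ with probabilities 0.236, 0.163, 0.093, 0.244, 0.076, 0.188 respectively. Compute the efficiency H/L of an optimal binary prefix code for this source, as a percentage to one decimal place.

98.7%

Entropy H = −Σ p log₂ p ≈ 2.4693 bits.
Huffman merges: 19/250+93/1000→169/1000; 163/1000+169/1000→83/250; 47/250+59/250→53/125; 61/250+83/250→72/125; 53/125+72/125→1. L = 2501/1000 ≈ 2.5010.
Efficiency = H/L = 2.4693/2.5010 = 98.7%.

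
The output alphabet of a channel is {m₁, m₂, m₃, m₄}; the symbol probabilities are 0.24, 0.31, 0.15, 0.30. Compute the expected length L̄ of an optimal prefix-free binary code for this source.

2 bits/symbol

Repeatedly combine the two least-probable nodes; the expected code length is the sum of the merged weights.
merge 3/20 + 6/25 → 39/100
merge 3/10 + 31/100 → 61/100
merge 39/100 + 61/100 → 1
L = 39/100 + 61/100 + 1 = 2 bits/symbol.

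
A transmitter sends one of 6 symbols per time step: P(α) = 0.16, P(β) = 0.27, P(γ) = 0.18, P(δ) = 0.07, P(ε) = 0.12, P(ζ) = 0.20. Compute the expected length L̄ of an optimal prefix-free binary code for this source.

Repeatedly combine the two least-probable nodes; the expected code length is the sum of the merged weights.
merge 7/100 + 3/25 → 19/100
merge 4/25 + 9/50 → 17/50
merge 19/100 + 1/5 → 39/100
merge 27/100 + 17/50 → 61/100
merge 39/100 + 61/100 → 1
L = 19/100 + 17/50 + 39/100 + 61/100 + 1 = 253/100 = 2.53 bits/symbol.

2.53 bits/symbol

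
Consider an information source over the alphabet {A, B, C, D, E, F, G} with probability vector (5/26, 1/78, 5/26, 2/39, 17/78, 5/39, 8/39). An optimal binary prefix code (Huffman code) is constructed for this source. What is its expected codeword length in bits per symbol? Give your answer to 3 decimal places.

Repeatedly combine the two least-probable nodes; the expected code length is the sum of the merged weights.
merge 1/78 + 2/39 → 5/78
merge 5/78 + 5/39 → 5/26
merge 5/26 + 5/26 → 5/13
merge 5/26 + 8/39 → 31/78
merge 17/78 + 5/13 → 47/78
merge 31/78 + 47/78 → 1
L = 5/78 + 5/26 + 5/13 + 31/78 + 47/78 + 1 = 103/39 ≈ 2.641 bits/symbol.

2.641 bits/symbol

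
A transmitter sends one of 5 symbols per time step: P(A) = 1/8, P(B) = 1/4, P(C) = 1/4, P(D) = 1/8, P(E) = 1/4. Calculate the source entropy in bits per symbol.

Each probability is a power of 1/2, so log₂(1/p) is an integer.
H = Σ p·log₂(1/p) = 1/8·3 + 1/4·2 + 1/4·2 + 1/8·3 + 1/4·2 = 2.25 bits.

2.25 bits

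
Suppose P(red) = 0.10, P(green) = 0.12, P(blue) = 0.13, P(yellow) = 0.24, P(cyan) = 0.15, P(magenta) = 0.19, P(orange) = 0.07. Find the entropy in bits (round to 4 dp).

H = −Σ pᵢ log₂ pᵢ.
−0.10·log₂(0.10) = 0.3322
−0.12·log₂(0.12) = 0.3671
−0.13·log₂(0.13) = 0.3826
−0.24·log₂(0.24) = 0.4941
−0.15·log₂(0.15) = 0.4105
−0.19·log₂(0.19) = 0.4552
−0.07·log₂(0.07) = 0.2686
Sum ≈ 2.7104 → 2.7104 bits.

2.7104 bits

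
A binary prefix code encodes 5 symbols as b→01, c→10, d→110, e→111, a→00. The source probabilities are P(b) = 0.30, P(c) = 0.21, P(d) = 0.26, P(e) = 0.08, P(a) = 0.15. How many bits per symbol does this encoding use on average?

L̄ = Σ pᵢ·ℓᵢ = 0.30·2 + 0.21·2 + 0.26·3 + 0.08·3 + 0.15·2 = 2.34 bits/symbol.

2.34 bits/symbol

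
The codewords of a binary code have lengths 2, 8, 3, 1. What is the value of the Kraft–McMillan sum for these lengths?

0.87890625

With common denominator 2^8 = 256: Σ 2^(−ℓᵢ) = 64/256 + 1/256 + 32/256 + 128/256 = 225/256 = 0.87890625.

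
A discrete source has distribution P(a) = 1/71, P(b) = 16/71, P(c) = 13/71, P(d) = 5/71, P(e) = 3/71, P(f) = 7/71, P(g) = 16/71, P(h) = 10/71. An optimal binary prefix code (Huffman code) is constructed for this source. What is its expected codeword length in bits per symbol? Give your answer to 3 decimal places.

2.732 bits/symbol

Repeatedly combine the two least-probable nodes; the expected code length is the sum of the merged weights.
merge 1/71 + 3/71 → 4/71
merge 4/71 + 5/71 → 9/71
merge 7/71 + 9/71 → 16/71
merge 10/71 + 13/71 → 23/71
merge 16/71 + 16/71 → 32/71
merge 16/71 + 23/71 → 39/71
merge 32/71 + 39/71 → 1
L = 4/71 + 9/71 + 16/71 + 23/71 + 32/71 + 39/71 + 1 = 194/71 ≈ 2.732 bits/symbol.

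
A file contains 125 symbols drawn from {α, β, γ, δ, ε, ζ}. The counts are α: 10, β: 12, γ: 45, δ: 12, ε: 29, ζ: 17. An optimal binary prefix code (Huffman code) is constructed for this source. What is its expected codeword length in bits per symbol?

2.408 bits/symbol

Probabilities are the counts divided by 125.
Repeatedly combine the two least-probable nodes; the expected code length is the sum of the merged weights.
merge 2/25 + 12/125 → 22/125
merge 12/125 + 17/125 → 29/125
merge 22/125 + 29/125 → 51/125
merge 29/125 + 9/25 → 74/125
merge 51/125 + 74/125 → 1
L = 22/125 + 29/125 + 51/125 + 74/125 + 1 = 301/125 = 2.408 bits/symbol.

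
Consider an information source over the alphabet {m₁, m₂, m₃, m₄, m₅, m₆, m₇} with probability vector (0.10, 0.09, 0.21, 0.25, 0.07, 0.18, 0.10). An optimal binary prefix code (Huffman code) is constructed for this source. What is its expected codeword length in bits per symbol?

Repeatedly combine the two least-probable nodes; the expected code length is the sum of the merged weights.
merge 7/100 + 9/100 → 4/25
merge 1/10 + 1/10 → 1/5
merge 4/25 + 9/50 → 17/50
merge 1/5 + 21/100 → 41/100
merge 1/4 + 17/50 → 59/100
merge 41/100 + 59/100 → 1
L = 4/25 + 1/5 + 17/50 + 41/100 + 59/100 + 1 = 27/10 = 2.7 bits/symbol.

2.7 bits/symbol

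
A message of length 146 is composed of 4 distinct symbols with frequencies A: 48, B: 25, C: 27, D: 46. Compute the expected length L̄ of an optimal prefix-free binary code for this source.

2 bits/symbol

Probabilities are the counts divided by 146.
Repeatedly combine the two least-probable nodes; the expected code length is the sum of the merged weights.
merge 25/146 + 27/146 → 26/73
merge 23/73 + 24/73 → 47/73
merge 26/73 + 47/73 → 1
L = 26/73 + 47/73 + 1 = 2 bits/symbol.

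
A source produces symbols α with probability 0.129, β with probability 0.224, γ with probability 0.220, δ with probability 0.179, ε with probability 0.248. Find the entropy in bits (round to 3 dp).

H = −Σ pᵢ log₂ pᵢ.
−0.129·log₂(0.129) = 0.3811
−0.224·log₂(0.224) = 0.4835
−0.220·log₂(0.220) = 0.4806
−0.179·log₂(0.179) = 0.4443
−0.248·log₂(0.248) = 0.4989
Sum ≈ 2.2883 → 2.288 bits.

2.288 bits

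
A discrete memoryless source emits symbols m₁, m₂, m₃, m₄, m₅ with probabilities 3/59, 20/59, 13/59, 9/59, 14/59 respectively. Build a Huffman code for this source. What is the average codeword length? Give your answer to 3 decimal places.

Repeatedly combine the two least-probable nodes; the expected code length is the sum of the merged weights.
merge 3/59 + 9/59 → 12/59
merge 12/59 + 13/59 → 25/59
merge 14/59 + 20/59 → 34/59
merge 25/59 + 34/59 → 1
L = 12/59 + 25/59 + 34/59 + 1 = 130/59 ≈ 2.203 bits/symbol.

2.203 bits/symbol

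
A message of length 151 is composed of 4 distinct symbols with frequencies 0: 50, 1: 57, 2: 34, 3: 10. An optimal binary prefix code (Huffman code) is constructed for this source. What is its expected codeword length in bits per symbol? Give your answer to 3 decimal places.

Probabilities are the counts divided by 151.
Repeatedly combine the two least-probable nodes; the expected code length is the sum of the merged weights.
merge 10/151 + 34/151 → 44/151
merge 44/151 + 50/151 → 94/151
merge 57/151 + 94/151 → 1
L = 44/151 + 94/151 + 1 = 289/151 ≈ 1.914 bits/symbol.

1.914 bits/symbol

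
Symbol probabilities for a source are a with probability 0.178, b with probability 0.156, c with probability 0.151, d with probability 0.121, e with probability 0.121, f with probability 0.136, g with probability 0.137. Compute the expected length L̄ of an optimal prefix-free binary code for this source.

Repeatedly combine the two least-probable nodes; the expected code length is the sum of the merged weights.
merge 121/1000 + 121/1000 → 121/500
merge 17/125 + 137/1000 → 273/1000
merge 151/1000 + 39/250 → 307/1000
merge 89/500 + 121/500 → 21/50
merge 273/1000 + 307/1000 → 29/50
merge 21/50 + 29/50 → 1
L = 121/500 + 273/1000 + 307/1000 + 21/50 + 29/50 + 1 = 1411/500 = 2.822 bits/symbol.

2.822 bits/symbol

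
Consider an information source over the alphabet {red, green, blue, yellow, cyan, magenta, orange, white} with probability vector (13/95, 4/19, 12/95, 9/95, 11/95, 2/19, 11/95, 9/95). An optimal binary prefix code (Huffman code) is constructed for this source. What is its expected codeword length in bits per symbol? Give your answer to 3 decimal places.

Repeatedly combine the two least-probable nodes; the expected code length is the sum of the merged weights.
merge 9/95 + 9/95 → 18/95
merge 2/19 + 11/95 → 21/95
merge 11/95 + 12/95 → 23/95
merge 13/95 + 18/95 → 31/95
merge 4/19 + 21/95 → 41/95
merge 23/95 + 31/95 → 54/95
merge 41/95 + 54/95 → 1
L = 18/95 + 21/95 + 23/95 + 31/95 + 41/95 + 54/95 + 1 = 283/95 ≈ 2.979 bits/symbol.

2.979 bits/symbol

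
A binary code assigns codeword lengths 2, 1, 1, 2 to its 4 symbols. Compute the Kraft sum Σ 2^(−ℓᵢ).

With common denominator 2^2 = 4: Σ 2^(−ℓᵢ) = 1/4 + 2/4 + 2/4 + 1/4 = 6/4 = 1.5.

1.5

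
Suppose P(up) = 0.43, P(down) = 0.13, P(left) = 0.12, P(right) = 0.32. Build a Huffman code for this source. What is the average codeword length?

1.82 bits/symbol

Repeatedly combine the two least-probable nodes; the expected code length is the sum of the merged weights.
merge 3/25 + 13/100 → 1/4
merge 1/4 + 8/25 → 57/100
merge 43/100 + 57/100 → 1
L = 1/4 + 57/100 + 1 = 91/50 = 1.82 bits/symbol.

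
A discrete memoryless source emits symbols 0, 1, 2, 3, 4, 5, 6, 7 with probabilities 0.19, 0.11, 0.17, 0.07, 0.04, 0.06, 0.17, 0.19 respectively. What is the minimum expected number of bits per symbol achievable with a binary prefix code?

2.89 bits/symbol

Repeatedly combine the two least-probable nodes; the expected code length is the sum of the merged weights.
merge 1/25 + 3/50 → 1/10
merge 7/100 + 1/10 → 17/100
merge 11/100 + 17/100 → 7/25
merge 17/100 + 17/100 → 17/50
merge 19/100 + 19/100 → 19/50
merge 7/25 + 17/50 → 31/50
merge 19/50 + 31/50 → 1
L = 1/10 + 17/100 + 7/25 + 17/50 + 19/50 + 31/50 + 1 = 289/100 = 2.89 bits/symbol.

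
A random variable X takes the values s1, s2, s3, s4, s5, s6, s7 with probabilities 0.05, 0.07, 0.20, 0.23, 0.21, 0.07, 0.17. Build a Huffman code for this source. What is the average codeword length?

Repeatedly combine the two least-probable nodes; the expected code length is the sum of the merged weights.
merge 1/20 + 7/100 → 3/25
merge 7/100 + 3/25 → 19/100
merge 17/100 + 19/100 → 9/25
merge 1/5 + 21/100 → 41/100
merge 23/100 + 9/25 → 59/100
merge 41/100 + 59/100 → 1
L = 3/25 + 19/100 + 9/25 + 41/100 + 59/100 + 1 = 267/100 = 2.67 bits/symbol.

2.67 bits/symbol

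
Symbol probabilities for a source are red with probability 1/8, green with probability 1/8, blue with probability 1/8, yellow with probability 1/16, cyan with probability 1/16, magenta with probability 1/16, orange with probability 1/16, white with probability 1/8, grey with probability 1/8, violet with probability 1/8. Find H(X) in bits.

Each probability is a power of 1/2, so log₂(1/p) is an integer.
H = Σ p·log₂(1/p) = 1/8·3 + 1/8·3 + 1/8·3 + 1/16·4 + 1/16·4 + 1/16·4 + 1/16·4 + 1/8·3 + 1/8·3 + 1/8·3 = 3.25 bits.

3.25 bits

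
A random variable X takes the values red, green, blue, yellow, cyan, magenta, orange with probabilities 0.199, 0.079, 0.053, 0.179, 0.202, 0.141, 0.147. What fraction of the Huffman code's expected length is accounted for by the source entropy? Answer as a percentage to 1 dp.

98.6%

Entropy H = −Σ p log₂ p ≈ 2.6929 bits.
Huffman merges: 53/1000+79/1000→33/250; 33/250+141/1000→273/1000; 147/1000+179/1000→163/500; 199/1000+101/500→401/1000; 273/1000+163/500→599/1000; 401/1000+599/1000→1. L = 2731/1000 ≈ 2.7310.
Efficiency = H/L = 2.6929/2.7310 = 98.6%.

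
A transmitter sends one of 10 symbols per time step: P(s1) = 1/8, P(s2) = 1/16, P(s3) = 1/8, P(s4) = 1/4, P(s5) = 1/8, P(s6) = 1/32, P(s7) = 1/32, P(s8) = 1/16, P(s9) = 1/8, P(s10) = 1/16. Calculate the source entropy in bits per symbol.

Each probability is a power of 1/2, so log₂(1/p) is an integer.
H = Σ p·log₂(1/p) = 1/8·3 + 1/16·4 + 1/8·3 + 1/4·2 + 1/8·3 + 1/32·5 + 1/32·5 + 1/16·4 + 1/8·3 + 1/16·4 = 3.0625 bits.

3.0625 bits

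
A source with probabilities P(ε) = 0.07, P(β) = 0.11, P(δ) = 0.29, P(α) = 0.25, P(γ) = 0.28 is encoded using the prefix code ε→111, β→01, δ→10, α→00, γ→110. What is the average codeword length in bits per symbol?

2.35 bits/symbol

L̄ = Σ pᵢ·ℓᵢ = 0.07·3 + 0.11·2 + 0.29·2 + 0.25·2 + 0.28·3 = 2.35 bits/symbol.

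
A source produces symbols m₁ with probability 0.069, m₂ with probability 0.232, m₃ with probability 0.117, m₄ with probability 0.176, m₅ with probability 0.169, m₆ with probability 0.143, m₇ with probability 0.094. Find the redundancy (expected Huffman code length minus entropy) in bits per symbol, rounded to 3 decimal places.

0.041 bits

Entropy H = −Σ p log₂ p ≈ 2.7138 bits.
Huffman merges: 69/1000+47/500→163/1000; 117/1000+143/1000→13/50; 163/1000+169/1000→83/250; 22/125+29/125→51/125; 13/50+83/250→74/125; 51/125+74/125→1. L = 551/200 ≈ 2.7550.
L − H = 2.7550 − 2.7138 = 0.041 bits.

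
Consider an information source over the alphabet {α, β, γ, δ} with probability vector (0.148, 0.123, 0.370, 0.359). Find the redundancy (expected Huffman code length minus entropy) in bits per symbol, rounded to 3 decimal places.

0.060 bits

Entropy H = −Σ p log₂ p ≈ 1.8411 bits.
Huffman merges: 123/1000+37/250→271/1000; 271/1000+359/1000→63/100; 37/100+63/100→1. L = 1901/1000 ≈ 1.9010.
L − H = 1.9010 − 1.8411 = 0.060 bits.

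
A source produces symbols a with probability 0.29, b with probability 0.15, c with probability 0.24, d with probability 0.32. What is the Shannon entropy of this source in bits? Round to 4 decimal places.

H = −Σ pᵢ log₂ pᵢ.
−0.29·log₂(0.29) = 0.5179
−0.15·log₂(0.15) = 0.4105
−0.24·log₂(0.24) = 0.4941
−0.32·log₂(0.32) = 0.5260
Sum ≈ 1.9486 → 1.9486 bits.

1.9486 bits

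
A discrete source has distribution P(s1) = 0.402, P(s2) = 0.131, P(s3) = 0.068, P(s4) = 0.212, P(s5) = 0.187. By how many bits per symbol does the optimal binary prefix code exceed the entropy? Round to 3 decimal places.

0.080 bits

Entropy H = −Σ p log₂ p ≈ 2.1031 bits.
Huffman merges: 17/250+131/1000→199/1000; 187/1000+199/1000→193/500; 53/250+193/500→299/500; 201/500+299/500→1. L = 2183/1000 ≈ 2.1830.
L − H = 2.1830 − 2.1031 = 0.080 bits.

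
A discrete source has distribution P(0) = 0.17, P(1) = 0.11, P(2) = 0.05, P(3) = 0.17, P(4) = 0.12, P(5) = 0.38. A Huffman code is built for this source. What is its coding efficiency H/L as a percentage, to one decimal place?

97.2%

Entropy H = −Σ p log₂ p ≈ 2.3331 bits.
Huffman merges: 1/20+11/100→4/25; 3/25+4/25→7/25; 17/100+17/100→17/50; 7/25+17/50→31/50; 19/50+31/50→1. L = 12/5 ≈ 2.4000.
Efficiency = H/L = 2.3331/2.4000 = 97.2%.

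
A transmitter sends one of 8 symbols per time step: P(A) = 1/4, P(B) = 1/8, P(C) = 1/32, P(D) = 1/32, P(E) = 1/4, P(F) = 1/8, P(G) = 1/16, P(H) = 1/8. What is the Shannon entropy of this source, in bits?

2.6875 bits

Each probability is a power of 1/2, so log₂(1/p) is an integer.
H = Σ p·log₂(1/p) = 1/4·2 + 1/8·3 + 1/32·5 + 1/32·5 + 1/4·2 + 1/8·3 + 1/16·4 + 1/8·3 = 2.6875 bits.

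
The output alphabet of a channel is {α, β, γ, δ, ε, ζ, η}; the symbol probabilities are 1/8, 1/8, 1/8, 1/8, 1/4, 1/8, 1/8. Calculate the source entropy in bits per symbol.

2.75 bits

Each probability is a power of 1/2, so log₂(1/p) is an integer.
H = Σ p·log₂(1/p) = 1/8·3 + 1/8·3 + 1/8·3 + 1/8·3 + 1/4·2 + 1/8·3 + 1/8·3 = 2.75 bits.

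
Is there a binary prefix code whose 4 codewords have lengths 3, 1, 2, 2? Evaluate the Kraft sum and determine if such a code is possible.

With common denominator 2^3 = 8: Σ 2^(−ℓᵢ) = 1/8 + 4/8 + 2/8 + 2/8 = 9/8 = 1.125.
Kraft's inequality requires Σ ≤ 1; here Σ = 1.125 > 1, so no such prefix code exists.

1.125; no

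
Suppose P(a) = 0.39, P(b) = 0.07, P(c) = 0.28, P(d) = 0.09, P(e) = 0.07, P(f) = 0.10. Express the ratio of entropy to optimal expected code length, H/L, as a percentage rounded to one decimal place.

98.1%

Entropy H = −Σ p log₂ p ≈ 2.2260 bits.
Huffman merges: 7/100+7/100→7/50; 9/100+1/10→19/100; 7/50+19/100→33/100; 7/25+33/100→61/100; 39/100+61/100→1. L = 227/100 ≈ 2.2700.
Efficiency = H/L = 2.2260/2.2700 = 98.1%.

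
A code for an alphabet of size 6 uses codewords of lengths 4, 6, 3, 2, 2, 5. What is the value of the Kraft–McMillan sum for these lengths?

0.734375

With common denominator 2^6 = 64: Σ 2^(−ℓᵢ) = 4/64 + 1/64 + 8/64 + 16/64 + 16/64 + 2/64 = 47/64 = 0.734375.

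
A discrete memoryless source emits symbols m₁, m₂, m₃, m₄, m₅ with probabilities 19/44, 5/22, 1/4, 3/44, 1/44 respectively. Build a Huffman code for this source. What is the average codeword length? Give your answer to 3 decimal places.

Repeatedly combine the two least-probable nodes; the expected code length is the sum of the merged weights.
merge 1/44 + 3/44 → 1/11
merge 1/11 + 5/22 → 7/22
merge 1/4 + 7/22 → 25/44
merge 19/44 + 25/44 → 1
L = 1/11 + 7/22 + 25/44 + 1 = 87/44 ≈ 1.977 bits/symbol.

1.977 bits/symbol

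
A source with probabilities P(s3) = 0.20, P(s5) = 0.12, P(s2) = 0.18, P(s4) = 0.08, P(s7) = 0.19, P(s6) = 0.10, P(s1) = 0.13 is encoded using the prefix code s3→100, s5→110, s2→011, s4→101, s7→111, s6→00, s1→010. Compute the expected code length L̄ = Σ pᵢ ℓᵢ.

2.9 bits/symbol

L̄ = Σ pᵢ·ℓᵢ = 0.20·3 + 0.12·3 + 0.18·3 + 0.08·3 + 0.19·3 + 0.10·2 + 0.13·3 = 2.9 bits/symbol.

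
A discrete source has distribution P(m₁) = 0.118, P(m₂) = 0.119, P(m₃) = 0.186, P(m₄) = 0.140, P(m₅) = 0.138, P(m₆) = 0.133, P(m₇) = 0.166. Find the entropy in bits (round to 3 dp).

2.789 bits

H = −Σ pᵢ log₂ pᵢ.
−0.118·log₂(0.118) = 0.3638
−0.119·log₂(0.119) = 0.3654
−0.186·log₂(0.186) = 0.4514
−0.140·log₂(0.140) = 0.3971
−0.138·log₂(0.138) = 0.3943
−0.133·log₂(0.133) = 0.3871
−0.166·log₂(0.166) = 0.4301
Sum ≈ 2.7892 → 2.789 bits.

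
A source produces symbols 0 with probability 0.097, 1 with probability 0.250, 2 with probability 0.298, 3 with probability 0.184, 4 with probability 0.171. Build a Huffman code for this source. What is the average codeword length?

2.268 bits/symbol

Repeatedly combine the two least-probable nodes; the expected code length is the sum of the merged weights.
merge 97/1000 + 171/1000 → 67/250
merge 23/125 + 1/4 → 217/500
merge 67/250 + 149/500 → 283/500
merge 217/500 + 283/500 → 1
L = 67/250 + 217/500 + 283/500 + 1 = 567/250 = 2.268 bits/symbol.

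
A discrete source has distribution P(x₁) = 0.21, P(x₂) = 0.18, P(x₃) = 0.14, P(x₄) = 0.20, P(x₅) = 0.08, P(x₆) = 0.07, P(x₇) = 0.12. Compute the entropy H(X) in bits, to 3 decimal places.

H = −Σ pᵢ log₂ pᵢ.
−0.21·log₂(0.21) = 0.4728
−0.18·log₂(0.18) = 0.4453
−0.14·log₂(0.14) = 0.3971
−0.20·log₂(0.20) = 0.4644
−0.08·log₂(0.08) = 0.2915
−0.07·log₂(0.07) = 0.2686
−0.12·log₂(0.12) = 0.3671
Sum ≈ 2.7068 → 2.707 bits.

2.707 bits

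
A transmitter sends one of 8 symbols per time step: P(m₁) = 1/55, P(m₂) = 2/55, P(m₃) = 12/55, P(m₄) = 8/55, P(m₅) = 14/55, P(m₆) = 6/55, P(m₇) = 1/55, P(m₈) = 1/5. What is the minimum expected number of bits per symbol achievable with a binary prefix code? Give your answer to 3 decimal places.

2.618 bits/symbol

Repeatedly combine the two least-probable nodes; the expected code length is the sum of the merged weights.
merge 1/55 + 1/55 → 2/55
merge 2/55 + 2/55 → 4/55
merge 4/55 + 6/55 → 2/11
merge 8/55 + 2/11 → 18/55
merge 1/5 + 12/55 → 23/55
merge 14/55 + 18/55 → 32/55
merge 23/55 + 32/55 → 1
L = 2/55 + 4/55 + 2/11 + 18/55 + 23/55 + 32/55 + 1 = 144/55 ≈ 2.618 bits/symbol.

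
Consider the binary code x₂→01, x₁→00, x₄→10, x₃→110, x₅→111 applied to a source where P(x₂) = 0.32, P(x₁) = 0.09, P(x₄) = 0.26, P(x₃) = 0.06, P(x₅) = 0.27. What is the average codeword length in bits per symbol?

L̄ = Σ pᵢ·ℓᵢ = 0.32·2 + 0.09·2 + 0.26·2 + 0.06·3 + 0.27·3 = 2.33 bits/symbol.

2.33 bits/symbol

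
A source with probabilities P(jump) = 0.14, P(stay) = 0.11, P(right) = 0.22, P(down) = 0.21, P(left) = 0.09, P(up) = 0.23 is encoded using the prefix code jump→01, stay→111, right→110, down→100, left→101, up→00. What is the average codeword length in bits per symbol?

L̄ = Σ pᵢ·ℓᵢ = 0.14·2 + 0.11·3 + 0.22·3 + 0.21·3 + 0.09·3 + 0.23·2 = 2.63 bits/symbol.

2.63 bits/symbol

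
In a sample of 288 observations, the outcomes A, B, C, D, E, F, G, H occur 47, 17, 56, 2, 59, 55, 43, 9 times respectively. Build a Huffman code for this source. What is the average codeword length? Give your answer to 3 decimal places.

2.736 bits/symbol

Probabilities are the counts divided by 288.
Repeatedly combine the two least-probable nodes; the expected code length is the sum of the merged weights.
merge 1/144 + 1/32 → 11/288
merge 11/288 + 17/288 → 7/72
merge 7/72 + 43/288 → 71/288
merge 47/288 + 55/288 → 17/48
merge 7/36 + 59/288 → 115/288
merge 71/288 + 17/48 → 173/288
merge 115/288 + 173/288 → 1
L = 11/288 + 7/72 + 71/288 + 17/48 + 115/288 + 173/288 + 1 = 197/72 ≈ 2.736 bits/symbol.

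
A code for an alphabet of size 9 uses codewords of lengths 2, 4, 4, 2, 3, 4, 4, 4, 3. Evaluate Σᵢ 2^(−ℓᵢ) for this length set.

With common denominator 2^4 = 16: Σ 2^(−ℓᵢ) = 4/16 + 1/16 + 1/16 + 4/16 + 2/16 + 1/16 + 1/16 + 1/16 + 2/16 = 17/16 = 1.0625.

1.0625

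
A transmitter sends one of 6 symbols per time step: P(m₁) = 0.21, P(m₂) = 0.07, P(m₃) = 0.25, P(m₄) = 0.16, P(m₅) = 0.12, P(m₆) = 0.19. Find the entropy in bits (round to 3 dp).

2.487 bits

H = −Σ pᵢ log₂ pᵢ.
−0.21·log₂(0.21) = 0.4728
−0.07·log₂(0.07) = 0.2686
−0.25·log₂(0.25) = 0.5000
−0.16·log₂(0.16) = 0.4230
−0.12·log₂(0.12) = 0.3671
−0.19·log₂(0.19) = 0.4552
Sum ≈ 2.4867 → 2.487 bits.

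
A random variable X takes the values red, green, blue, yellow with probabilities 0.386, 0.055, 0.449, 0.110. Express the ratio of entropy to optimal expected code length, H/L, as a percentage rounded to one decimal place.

94.9%

Entropy H = −Σ p log₂ p ≈ 1.6292 bits.
Huffman merges: 11/200+11/100→33/200; 33/200+193/500→551/1000; 449/1000+551/1000→1. L = 429/250 ≈ 1.7160.
Efficiency = H/L = 1.6292/1.7160 = 94.9%.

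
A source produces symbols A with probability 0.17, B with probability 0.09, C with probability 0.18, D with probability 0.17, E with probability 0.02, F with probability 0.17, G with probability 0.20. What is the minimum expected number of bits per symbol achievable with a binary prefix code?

2.73 bits/symbol

Repeatedly combine the two least-probable nodes; the expected code length is the sum of the merged weights.
merge 1/50 + 9/100 → 11/100
merge 11/100 + 17/100 → 7/25
merge 17/100 + 17/100 → 17/50
merge 9/50 + 1/5 → 19/50
merge 7/25 + 17/50 → 31/50
merge 19/50 + 31/50 → 1
L = 11/100 + 7/25 + 17/50 + 19/50 + 31/50 + 1 = 273/100 = 2.73 bits/symbol.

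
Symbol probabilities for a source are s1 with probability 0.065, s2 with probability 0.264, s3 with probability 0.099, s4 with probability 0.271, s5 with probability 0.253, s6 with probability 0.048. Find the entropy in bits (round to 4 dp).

H = −Σ pᵢ log₂ pᵢ.
−0.065·log₂(0.065) = 0.2563
−0.264·log₂(0.264) = 0.5072
−0.099·log₂(0.099) = 0.3303
−0.271·log₂(0.271) = 0.5105
−0.253·log₂(0.253) = 0.5016
−0.048·log₂(0.048) = 0.2103
Sum ≈ 2.3163 → 2.3163 bits.

2.3163 bits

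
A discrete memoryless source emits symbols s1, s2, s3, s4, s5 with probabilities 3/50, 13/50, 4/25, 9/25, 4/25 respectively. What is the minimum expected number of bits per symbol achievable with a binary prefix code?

2.22 bits/symbol

Repeatedly combine the two least-probable nodes; the expected code length is the sum of the merged weights.
merge 3/50 + 4/25 → 11/50
merge 4/25 + 11/50 → 19/50
merge 13/50 + 9/25 → 31/50
merge 19/50 + 31/50 → 1
L = 11/50 + 19/50 + 31/50 + 1 = 111/50 = 2.22 bits/symbol.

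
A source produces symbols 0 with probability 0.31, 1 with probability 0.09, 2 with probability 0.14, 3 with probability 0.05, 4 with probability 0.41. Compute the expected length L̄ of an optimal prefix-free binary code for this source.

2.01 bits/symbol

Repeatedly combine the two least-probable nodes; the expected code length is the sum of the merged weights.
merge 1/20 + 9/100 → 7/50
merge 7/50 + 7/50 → 7/25
merge 7/25 + 31/100 → 59/100
merge 41/100 + 59/100 → 1
L = 7/50 + 7/25 + 59/100 + 1 = 201/100 = 2.01 bits/symbol.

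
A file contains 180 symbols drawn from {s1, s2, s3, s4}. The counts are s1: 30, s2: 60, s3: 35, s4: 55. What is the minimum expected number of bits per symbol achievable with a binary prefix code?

2 bits/symbol

Probabilities are the counts divided by 180.
Repeatedly combine the two least-probable nodes; the expected code length is the sum of the merged weights.
merge 1/6 + 7/36 → 13/36
merge 11/36 + 1/3 → 23/36
merge 13/36 + 23/36 → 1
L = 13/36 + 23/36 + 1 = 2 bits/symbol.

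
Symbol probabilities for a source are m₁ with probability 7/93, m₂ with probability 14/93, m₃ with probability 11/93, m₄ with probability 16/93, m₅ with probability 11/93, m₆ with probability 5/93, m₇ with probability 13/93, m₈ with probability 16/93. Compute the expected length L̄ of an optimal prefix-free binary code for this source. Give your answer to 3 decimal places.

2.957 bits/symbol

Repeatedly combine the two least-probable nodes; the expected code length is the sum of the merged weights.
merge 5/93 + 7/93 → 4/31
merge 11/93 + 11/93 → 22/93
merge 4/31 + 13/93 → 25/93
merge 14/93 + 16/93 → 10/31
merge 16/93 + 22/93 → 38/93
merge 25/93 + 10/31 → 55/93
merge 38/93 + 55/93 → 1
L = 4/31 + 22/93 + 25/93 + 10/31 + 38/93 + 55/93 + 1 = 275/93 ≈ 2.957 bits/symbol.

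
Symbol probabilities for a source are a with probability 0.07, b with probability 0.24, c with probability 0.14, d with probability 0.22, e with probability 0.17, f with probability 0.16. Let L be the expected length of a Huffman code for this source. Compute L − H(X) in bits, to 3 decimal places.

Entropy H = −Σ p log₂ p ≈ 2.4980 bits.
Huffman merges: 7/100+7/50→21/100; 4/25+17/100→33/100; 21/100+11/50→43/100; 6/25+33/100→57/100; 43/100+57/100→1. L = 127/50 ≈ 2.5400.
L − H = 2.5400 − 2.4980 = 0.042 bits.

0.042 bits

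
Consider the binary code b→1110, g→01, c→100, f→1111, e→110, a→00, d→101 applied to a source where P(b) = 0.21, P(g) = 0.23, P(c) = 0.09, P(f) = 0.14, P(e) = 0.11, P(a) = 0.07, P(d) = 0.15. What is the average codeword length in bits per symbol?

3.05 bits/symbol

L̄ = Σ pᵢ·ℓᵢ = 0.21·4 + 0.23·2 + 0.09·3 + 0.14·4 + 0.11·3 + 0.07·2 + 0.15·3 = 3.05 bits/symbol.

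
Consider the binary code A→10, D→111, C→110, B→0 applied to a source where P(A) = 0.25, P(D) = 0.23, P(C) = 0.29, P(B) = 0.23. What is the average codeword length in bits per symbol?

2.29 bits/symbol

L̄ = Σ pᵢ·ℓᵢ = 0.25·2 + 0.23·3 + 0.29·3 + 0.23·1 = 2.29 bits/symbol.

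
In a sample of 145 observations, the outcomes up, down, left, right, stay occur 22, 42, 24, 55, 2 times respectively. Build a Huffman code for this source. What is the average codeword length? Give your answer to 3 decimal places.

2.117 bits/symbol

Probabilities are the counts divided by 145.
Repeatedly combine the two least-probable nodes; the expected code length is the sum of the merged weights.
merge 2/145 + 22/145 → 24/145
merge 24/145 + 24/145 → 48/145
merge 42/145 + 48/145 → 18/29
merge 11/29 + 18/29 → 1
L = 24/145 + 48/145 + 18/29 + 1 = 307/145 ≈ 2.117 bits/symbol.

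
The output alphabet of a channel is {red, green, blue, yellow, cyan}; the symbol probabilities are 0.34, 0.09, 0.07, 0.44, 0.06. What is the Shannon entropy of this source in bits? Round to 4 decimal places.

H = −Σ pᵢ log₂ pᵢ.
−0.34·log₂(0.34) = 0.5292
−0.09·log₂(0.09) = 0.3127
−0.07·log₂(0.07) = 0.2686
−0.44·log₂(0.44) = 0.5211
−0.06·log₂(0.06) = 0.2435
Sum ≈ 1.8751 → 1.8751 bits.

1.8751 bits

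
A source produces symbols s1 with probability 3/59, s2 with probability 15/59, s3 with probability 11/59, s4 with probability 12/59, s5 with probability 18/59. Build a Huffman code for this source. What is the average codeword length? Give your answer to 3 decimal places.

Repeatedly combine the two least-probable nodes; the expected code length is the sum of the merged weights.
merge 3/59 + 11/59 → 14/59
merge 12/59 + 14/59 → 26/59
merge 15/59 + 18/59 → 33/59
merge 26/59 + 33/59 → 1
L = 14/59 + 26/59 + 33/59 + 1 = 132/59 ≈ 2.237 bits/symbol.

2.237 bits/symbol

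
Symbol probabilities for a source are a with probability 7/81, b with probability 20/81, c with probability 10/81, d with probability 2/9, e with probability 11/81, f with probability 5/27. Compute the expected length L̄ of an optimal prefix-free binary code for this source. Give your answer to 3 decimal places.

Repeatedly combine the two least-probable nodes; the expected code length is the sum of the merged weights.
merge 7/81 + 10/81 → 17/81
merge 11/81 + 5/27 → 26/81
merge 17/81 + 2/9 → 35/81
merge 20/81 + 26/81 → 46/81
merge 35/81 + 46/81 → 1
L = 17/81 + 26/81 + 35/81 + 46/81 + 1 = 205/81 ≈ 2.531 bits/symbol.

2.531 bits/symbol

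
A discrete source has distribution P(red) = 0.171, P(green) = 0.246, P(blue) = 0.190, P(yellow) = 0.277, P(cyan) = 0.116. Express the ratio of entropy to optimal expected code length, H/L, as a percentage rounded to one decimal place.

98.9%

Entropy H = −Σ p log₂ p ≈ 2.2622 bits.
Huffman merges: 29/250+171/1000→287/1000; 19/100+123/500→109/250; 277/1000+287/1000→141/250; 109/250+141/250→1. L = 2287/1000 ≈ 2.2870.
Efficiency = H/L = 2.2622/2.2870 = 98.9%.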